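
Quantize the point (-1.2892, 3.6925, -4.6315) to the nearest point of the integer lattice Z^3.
(-1, 4, -5)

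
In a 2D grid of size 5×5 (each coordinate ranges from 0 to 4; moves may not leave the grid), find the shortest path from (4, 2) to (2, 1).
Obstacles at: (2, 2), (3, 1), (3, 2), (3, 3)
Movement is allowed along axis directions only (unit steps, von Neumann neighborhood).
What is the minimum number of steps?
5
(one shortest path: (4, 2) → (4, 1) → (4, 0) → (3, 0) → (2, 0) → (2, 1))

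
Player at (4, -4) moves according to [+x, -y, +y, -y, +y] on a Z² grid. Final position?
(5, -4)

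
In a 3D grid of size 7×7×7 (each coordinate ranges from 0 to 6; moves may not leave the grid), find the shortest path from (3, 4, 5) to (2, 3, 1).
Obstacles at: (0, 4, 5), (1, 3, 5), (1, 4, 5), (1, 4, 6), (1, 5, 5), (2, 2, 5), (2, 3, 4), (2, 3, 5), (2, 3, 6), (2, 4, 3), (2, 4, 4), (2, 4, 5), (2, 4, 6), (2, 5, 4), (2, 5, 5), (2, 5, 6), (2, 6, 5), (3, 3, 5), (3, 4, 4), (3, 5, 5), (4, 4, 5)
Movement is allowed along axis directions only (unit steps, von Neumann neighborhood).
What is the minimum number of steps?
10
(one shortest path: (3, 4, 5) → (3, 4, 6) → (4, 4, 6) → (4, 3, 6) → (4, 3, 5) → (4, 3, 4) → (3, 3, 4) → (3, 3, 3) → (2, 3, 3) → (2, 3, 2) → (2, 3, 1))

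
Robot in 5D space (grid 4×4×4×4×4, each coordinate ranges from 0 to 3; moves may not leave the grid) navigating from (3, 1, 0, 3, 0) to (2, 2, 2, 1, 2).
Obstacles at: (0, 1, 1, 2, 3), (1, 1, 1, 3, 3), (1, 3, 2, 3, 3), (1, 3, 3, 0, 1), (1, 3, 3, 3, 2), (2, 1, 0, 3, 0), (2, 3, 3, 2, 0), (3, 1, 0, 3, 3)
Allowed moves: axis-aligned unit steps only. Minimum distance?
8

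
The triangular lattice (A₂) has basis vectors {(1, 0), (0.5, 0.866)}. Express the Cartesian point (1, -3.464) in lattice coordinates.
3b₁ - 4b₂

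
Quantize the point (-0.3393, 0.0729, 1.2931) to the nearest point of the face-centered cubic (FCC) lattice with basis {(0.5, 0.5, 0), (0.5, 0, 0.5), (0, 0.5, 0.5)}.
(-0.5, 0, 1.5)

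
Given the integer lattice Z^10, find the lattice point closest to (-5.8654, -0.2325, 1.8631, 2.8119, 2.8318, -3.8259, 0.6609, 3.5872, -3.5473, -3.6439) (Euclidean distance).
(-6, 0, 2, 3, 3, -4, 1, 4, -4, -4)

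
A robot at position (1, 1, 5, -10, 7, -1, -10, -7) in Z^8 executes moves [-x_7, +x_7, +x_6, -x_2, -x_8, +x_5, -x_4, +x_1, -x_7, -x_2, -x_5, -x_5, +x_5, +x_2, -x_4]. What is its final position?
(2, 0, 5, -12, 7, 0, -11, -8)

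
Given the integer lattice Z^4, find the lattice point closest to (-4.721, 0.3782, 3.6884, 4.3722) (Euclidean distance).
(-5, 0, 4, 4)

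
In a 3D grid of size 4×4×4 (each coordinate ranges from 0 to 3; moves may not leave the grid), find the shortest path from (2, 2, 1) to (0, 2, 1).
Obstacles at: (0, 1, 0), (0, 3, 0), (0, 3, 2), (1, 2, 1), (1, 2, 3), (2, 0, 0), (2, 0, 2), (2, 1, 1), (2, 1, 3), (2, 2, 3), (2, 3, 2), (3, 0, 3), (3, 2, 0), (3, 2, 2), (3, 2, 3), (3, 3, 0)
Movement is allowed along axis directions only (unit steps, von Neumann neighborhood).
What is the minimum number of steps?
4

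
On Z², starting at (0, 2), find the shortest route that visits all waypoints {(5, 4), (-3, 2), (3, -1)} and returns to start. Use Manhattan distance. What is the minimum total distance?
26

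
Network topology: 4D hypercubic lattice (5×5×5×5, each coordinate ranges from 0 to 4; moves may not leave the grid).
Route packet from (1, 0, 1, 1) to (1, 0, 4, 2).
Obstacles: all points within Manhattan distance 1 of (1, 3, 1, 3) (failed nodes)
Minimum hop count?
4
(one shortest path: (1, 0, 1, 1) → (1, 0, 2, 1) → (1, 0, 3, 1) → (1, 0, 4, 1) → (1, 0, 4, 2))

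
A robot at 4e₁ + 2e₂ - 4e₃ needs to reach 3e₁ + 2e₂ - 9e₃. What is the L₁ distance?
6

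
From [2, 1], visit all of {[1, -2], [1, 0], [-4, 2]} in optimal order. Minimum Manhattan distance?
13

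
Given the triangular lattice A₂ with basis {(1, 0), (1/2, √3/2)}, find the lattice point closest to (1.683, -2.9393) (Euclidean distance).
(1.5, -2.598)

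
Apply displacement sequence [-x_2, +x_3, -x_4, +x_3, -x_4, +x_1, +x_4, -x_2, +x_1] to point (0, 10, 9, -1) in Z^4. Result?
(2, 8, 11, -2)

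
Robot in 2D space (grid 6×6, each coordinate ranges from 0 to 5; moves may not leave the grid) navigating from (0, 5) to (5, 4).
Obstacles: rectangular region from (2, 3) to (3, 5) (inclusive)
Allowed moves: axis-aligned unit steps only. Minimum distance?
10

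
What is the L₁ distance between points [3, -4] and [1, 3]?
9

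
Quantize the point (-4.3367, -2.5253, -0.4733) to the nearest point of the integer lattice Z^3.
(-4, -3, 0)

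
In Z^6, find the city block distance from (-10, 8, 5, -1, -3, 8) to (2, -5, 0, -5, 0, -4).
49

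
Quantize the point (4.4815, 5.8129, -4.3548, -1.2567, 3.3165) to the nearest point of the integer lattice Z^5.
(4, 6, -4, -1, 3)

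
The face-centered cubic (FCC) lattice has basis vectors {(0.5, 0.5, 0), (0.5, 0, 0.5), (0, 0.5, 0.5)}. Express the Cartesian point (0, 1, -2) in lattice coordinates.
3b₁ - 3b₂ - b₃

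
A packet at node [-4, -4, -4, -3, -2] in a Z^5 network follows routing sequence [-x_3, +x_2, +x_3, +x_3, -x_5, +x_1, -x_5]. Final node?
(-3, -3, -3, -3, -4)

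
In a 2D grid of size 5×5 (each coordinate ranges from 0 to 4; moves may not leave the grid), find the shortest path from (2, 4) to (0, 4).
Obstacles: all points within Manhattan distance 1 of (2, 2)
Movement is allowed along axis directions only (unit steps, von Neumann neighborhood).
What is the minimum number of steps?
2
(one shortest path: (2, 4) → (1, 4) → (0, 4))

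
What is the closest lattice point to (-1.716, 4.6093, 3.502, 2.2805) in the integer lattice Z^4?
(-2, 5, 4, 2)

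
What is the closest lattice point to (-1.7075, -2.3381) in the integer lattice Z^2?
(-2, -2)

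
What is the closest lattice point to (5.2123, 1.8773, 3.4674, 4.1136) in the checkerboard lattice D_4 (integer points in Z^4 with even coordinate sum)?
(5, 2, 3, 4)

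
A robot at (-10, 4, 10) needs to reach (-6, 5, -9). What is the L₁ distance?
24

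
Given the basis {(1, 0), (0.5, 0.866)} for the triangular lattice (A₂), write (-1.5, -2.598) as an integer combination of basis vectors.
-3b₂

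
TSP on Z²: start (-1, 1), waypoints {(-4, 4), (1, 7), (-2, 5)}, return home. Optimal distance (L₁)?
22
(one optimal route: (-1, 1) → (-4, 4) → (-2, 5) → (1, 7) → (-1, 1))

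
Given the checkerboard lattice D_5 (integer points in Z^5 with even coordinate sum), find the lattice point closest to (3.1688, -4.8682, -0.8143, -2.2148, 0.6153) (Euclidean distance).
(3, -5, -1, -2, 1)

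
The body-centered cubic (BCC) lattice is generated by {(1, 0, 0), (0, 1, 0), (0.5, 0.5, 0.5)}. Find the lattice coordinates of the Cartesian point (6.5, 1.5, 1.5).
5b₁ + 3b₃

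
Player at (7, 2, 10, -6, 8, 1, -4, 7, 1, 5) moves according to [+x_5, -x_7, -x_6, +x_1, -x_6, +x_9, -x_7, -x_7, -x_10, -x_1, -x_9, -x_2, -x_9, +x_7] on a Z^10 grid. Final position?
(7, 1, 10, -6, 9, -1, -6, 7, 0, 4)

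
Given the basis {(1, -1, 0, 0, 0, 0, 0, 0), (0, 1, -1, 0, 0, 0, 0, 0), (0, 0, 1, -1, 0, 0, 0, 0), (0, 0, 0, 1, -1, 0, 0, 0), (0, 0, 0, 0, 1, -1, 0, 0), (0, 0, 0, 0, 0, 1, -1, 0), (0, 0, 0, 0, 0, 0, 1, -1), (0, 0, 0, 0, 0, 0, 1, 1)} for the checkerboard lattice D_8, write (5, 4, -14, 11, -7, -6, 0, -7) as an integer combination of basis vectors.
5b₁ + 9b₂ - 5b₃ + 6b₄ - b₅ - 7b₆ - 7b₈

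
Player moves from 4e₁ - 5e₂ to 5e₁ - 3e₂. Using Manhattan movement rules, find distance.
3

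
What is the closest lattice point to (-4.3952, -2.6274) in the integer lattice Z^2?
(-4, -3)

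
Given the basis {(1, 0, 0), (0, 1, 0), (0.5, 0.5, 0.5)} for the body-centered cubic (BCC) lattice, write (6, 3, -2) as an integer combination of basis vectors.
8b₁ + 5b₂ - 4b₃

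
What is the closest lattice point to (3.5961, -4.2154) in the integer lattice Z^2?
(4, -4)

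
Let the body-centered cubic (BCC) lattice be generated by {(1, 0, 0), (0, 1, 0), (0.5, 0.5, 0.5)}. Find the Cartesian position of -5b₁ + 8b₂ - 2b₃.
(-6, 7, -1)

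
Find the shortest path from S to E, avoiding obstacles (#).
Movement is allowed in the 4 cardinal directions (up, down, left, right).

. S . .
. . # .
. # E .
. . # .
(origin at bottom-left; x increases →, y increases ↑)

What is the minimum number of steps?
5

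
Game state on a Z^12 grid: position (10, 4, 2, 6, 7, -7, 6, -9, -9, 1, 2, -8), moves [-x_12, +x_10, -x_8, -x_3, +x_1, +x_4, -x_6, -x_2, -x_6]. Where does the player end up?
(11, 3, 1, 7, 7, -9, 6, -10, -9, 2, 2, -9)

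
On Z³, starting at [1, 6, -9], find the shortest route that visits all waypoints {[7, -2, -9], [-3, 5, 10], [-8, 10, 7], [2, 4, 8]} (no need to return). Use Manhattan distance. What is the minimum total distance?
63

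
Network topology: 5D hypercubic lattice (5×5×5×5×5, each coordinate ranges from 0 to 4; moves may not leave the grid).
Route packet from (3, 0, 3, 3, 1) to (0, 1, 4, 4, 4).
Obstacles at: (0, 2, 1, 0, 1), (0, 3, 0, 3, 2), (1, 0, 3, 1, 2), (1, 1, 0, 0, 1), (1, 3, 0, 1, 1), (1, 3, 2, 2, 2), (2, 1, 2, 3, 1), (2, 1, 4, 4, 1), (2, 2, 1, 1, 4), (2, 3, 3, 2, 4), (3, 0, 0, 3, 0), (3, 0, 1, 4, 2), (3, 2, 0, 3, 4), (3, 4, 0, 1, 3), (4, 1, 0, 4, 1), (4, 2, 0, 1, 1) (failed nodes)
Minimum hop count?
9
(one shortest path: (3, 0, 3, 3, 1) → (2, 0, 3, 3, 1) → (1, 0, 3, 3, 1) → (0, 0, 3, 3, 1) → (0, 1, 3, 3, 1) → (0, 1, 4, 3, 1) → (0, 1, 4, 4, 1) → (0, 1, 4, 4, 2) → (0, 1, 4, 4, 3) → (0, 1, 4, 4, 4))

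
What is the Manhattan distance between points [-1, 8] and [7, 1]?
15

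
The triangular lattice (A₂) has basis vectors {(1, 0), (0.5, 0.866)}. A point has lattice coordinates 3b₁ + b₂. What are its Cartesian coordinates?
(3.5, 0.866)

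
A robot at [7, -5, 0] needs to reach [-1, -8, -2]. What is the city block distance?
13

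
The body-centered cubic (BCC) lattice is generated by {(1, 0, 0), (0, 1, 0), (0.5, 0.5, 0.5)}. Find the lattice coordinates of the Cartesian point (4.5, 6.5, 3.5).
b₁ + 3b₂ + 7b₃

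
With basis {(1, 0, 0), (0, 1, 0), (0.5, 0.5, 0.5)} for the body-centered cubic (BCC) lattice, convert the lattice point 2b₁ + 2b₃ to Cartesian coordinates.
(3, 1, 1)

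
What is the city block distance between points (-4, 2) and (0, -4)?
10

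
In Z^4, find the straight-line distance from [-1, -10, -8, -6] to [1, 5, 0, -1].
17.8326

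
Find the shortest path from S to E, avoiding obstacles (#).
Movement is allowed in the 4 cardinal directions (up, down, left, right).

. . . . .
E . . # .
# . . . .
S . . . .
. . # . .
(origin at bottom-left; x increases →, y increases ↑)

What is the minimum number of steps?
4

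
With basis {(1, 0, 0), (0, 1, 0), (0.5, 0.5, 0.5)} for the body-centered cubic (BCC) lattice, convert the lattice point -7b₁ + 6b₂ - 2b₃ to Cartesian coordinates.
(-8, 5, -1)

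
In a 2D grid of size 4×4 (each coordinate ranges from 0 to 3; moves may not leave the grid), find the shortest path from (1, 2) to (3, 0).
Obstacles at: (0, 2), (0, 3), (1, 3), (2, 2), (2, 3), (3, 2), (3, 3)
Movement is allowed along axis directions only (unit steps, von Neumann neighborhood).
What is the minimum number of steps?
4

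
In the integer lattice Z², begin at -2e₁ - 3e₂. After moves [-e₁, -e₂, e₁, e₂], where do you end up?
(-2, -3)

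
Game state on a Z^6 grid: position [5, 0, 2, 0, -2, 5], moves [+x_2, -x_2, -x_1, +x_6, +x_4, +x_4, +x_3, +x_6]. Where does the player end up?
(4, 0, 3, 2, -2, 7)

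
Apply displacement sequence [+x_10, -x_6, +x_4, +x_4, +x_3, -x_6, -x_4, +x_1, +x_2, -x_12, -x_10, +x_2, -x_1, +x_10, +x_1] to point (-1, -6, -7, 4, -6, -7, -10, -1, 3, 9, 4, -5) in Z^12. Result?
(0, -4, -6, 5, -6, -9, -10, -1, 3, 10, 4, -6)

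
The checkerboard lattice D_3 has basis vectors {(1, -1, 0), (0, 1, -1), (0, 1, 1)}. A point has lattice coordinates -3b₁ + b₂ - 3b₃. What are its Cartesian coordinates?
(-3, 1, -4)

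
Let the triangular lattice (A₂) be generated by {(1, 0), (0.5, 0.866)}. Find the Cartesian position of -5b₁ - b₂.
(-5.5, -0.866)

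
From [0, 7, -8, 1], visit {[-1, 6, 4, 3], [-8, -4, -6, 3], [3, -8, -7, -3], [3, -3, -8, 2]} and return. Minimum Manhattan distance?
90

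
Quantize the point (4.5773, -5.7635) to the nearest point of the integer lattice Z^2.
(5, -6)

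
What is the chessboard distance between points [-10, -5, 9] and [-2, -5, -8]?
17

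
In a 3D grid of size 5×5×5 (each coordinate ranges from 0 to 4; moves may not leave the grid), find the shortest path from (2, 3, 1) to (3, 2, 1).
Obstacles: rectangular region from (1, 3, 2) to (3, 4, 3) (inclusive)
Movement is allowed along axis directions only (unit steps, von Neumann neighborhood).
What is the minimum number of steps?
2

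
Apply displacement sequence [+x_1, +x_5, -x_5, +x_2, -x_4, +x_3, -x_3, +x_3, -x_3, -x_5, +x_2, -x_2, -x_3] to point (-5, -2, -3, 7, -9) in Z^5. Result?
(-4, -1, -4, 6, -10)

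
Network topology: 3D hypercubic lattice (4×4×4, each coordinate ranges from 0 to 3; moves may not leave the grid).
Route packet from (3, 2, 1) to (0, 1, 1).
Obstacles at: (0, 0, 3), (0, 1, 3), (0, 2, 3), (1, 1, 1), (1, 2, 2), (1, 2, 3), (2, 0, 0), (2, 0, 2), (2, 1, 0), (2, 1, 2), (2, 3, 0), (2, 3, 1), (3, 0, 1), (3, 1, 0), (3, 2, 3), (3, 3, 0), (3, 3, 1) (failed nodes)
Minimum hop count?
4
(one shortest path: (3, 2, 1) → (2, 2, 1) → (1, 2, 1) → (0, 2, 1) → (0, 1, 1))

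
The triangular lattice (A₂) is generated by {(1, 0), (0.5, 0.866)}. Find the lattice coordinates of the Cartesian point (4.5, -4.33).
7b₁ - 5b₂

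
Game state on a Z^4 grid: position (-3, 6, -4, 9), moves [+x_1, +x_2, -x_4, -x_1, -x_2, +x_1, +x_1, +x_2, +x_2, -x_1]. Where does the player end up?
(-2, 8, -4, 8)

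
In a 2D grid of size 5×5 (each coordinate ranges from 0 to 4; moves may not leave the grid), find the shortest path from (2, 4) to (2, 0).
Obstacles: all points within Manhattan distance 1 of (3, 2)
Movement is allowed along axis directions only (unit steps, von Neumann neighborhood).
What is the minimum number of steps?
6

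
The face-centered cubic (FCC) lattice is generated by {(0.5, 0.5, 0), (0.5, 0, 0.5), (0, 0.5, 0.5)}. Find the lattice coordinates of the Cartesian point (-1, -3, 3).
-7b₁ + 5b₂ + b₃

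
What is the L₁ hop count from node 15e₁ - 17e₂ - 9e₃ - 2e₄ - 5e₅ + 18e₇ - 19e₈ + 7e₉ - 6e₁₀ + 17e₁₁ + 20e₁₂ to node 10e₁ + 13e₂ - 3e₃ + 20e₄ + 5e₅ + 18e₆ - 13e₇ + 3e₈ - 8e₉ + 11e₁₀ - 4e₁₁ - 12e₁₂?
229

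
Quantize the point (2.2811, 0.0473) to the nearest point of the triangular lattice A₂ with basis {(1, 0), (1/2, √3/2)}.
(2, 0)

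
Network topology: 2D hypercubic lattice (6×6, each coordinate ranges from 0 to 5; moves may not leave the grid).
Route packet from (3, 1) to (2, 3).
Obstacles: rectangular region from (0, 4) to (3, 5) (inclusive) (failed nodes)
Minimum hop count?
3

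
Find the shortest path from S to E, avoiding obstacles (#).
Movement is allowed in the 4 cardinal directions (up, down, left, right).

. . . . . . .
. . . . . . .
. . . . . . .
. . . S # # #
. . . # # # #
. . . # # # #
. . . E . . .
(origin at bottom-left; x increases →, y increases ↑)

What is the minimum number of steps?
5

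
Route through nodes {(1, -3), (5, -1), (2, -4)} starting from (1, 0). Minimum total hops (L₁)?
11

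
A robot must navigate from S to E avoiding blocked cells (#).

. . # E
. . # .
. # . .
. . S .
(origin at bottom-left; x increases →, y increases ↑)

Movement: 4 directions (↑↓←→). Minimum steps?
4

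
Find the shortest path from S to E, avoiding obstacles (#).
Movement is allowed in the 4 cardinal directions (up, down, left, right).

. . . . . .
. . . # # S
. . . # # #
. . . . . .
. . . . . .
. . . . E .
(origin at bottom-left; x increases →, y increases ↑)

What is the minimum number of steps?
11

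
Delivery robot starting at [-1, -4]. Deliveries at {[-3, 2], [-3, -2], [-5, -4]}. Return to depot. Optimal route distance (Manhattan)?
20
(one optimal route: (-1, -4) → (-3, 2) → (-3, -2) → (-5, -4) → (-1, -4))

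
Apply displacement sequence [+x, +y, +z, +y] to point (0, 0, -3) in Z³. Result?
(1, 2, -2)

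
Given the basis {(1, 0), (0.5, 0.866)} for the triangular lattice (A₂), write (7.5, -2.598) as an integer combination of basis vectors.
9b₁ - 3b₂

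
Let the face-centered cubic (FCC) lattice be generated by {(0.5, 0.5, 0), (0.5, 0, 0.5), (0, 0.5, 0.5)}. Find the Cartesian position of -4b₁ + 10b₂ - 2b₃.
(3, -3, 4)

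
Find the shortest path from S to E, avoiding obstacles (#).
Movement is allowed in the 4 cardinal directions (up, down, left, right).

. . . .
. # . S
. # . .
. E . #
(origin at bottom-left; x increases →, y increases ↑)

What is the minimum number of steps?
4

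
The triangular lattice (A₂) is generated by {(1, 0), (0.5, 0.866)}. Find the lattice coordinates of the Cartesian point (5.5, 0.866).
5b₁ + b₂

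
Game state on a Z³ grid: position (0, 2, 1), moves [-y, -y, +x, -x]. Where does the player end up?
(0, 0, 1)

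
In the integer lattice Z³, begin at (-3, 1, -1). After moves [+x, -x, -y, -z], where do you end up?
(-3, 0, -2)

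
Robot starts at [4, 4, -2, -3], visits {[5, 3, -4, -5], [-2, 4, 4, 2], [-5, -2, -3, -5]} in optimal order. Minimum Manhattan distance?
45
(one optimal route: (4, 4, -2, -3) → (5, 3, -4, -5) → (-5, -2, -3, -5) → (-2, 4, 4, 2))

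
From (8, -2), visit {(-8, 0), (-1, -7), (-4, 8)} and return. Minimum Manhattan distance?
62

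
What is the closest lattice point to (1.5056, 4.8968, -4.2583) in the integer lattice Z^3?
(2, 5, -4)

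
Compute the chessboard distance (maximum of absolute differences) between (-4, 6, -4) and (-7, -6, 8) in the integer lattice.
12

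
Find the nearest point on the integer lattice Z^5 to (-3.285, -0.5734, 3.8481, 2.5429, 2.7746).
(-3, -1, 4, 3, 3)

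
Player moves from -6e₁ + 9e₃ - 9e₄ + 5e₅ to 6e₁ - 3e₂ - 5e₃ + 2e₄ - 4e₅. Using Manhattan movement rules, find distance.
49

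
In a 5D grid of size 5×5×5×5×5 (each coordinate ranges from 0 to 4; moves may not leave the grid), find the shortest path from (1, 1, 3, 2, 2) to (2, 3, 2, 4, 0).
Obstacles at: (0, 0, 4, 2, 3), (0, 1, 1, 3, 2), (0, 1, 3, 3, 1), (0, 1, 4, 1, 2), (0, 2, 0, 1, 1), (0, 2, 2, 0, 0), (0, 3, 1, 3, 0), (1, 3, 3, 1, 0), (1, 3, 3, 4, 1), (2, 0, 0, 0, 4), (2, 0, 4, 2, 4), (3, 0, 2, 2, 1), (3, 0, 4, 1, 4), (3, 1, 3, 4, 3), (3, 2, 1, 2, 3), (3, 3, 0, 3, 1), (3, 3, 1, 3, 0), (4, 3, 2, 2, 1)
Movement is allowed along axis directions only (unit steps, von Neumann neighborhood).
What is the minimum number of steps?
8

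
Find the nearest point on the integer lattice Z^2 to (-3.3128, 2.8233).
(-3, 3)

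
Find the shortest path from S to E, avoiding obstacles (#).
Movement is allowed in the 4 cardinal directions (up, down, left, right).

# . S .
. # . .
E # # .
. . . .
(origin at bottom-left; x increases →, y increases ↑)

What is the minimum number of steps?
8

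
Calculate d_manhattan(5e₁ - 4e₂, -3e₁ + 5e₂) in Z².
17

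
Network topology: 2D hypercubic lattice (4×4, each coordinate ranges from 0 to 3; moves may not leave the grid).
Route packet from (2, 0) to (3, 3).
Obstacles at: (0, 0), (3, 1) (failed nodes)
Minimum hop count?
4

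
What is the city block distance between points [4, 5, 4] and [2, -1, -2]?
14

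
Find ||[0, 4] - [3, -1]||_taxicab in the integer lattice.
8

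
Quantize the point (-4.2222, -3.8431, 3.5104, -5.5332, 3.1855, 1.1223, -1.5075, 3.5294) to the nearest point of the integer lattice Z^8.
(-4, -4, 4, -6, 3, 1, -2, 4)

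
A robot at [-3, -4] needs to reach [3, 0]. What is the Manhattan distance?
10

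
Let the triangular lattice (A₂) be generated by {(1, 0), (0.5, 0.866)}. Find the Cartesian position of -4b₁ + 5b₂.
(-1.5, 4.33)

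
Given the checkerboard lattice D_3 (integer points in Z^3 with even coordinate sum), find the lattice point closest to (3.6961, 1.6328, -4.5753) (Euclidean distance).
(4, 2, -4)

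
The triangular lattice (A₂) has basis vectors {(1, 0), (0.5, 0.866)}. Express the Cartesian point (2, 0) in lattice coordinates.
2b₁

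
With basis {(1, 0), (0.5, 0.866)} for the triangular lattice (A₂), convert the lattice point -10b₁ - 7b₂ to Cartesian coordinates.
(-13.5, -6.062)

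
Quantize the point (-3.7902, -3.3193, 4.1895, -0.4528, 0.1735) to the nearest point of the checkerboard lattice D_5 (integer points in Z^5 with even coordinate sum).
(-4, -3, 4, -1, 0)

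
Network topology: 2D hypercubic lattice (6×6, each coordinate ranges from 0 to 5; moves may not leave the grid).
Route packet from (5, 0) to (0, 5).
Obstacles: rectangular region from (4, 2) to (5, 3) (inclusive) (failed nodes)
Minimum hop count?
10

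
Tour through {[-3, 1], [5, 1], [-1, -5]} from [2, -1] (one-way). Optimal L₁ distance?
21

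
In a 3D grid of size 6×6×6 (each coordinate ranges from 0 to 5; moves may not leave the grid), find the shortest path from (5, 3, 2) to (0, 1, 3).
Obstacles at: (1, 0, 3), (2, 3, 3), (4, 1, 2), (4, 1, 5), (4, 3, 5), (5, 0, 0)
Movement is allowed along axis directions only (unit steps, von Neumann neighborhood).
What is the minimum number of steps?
8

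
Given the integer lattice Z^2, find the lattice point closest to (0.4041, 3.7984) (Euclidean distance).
(0, 4)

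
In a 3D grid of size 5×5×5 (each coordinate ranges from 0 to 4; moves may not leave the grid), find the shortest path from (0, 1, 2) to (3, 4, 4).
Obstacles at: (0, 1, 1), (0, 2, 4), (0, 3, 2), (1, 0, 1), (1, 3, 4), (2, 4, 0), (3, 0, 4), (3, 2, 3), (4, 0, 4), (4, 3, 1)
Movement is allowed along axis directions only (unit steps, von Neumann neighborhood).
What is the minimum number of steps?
8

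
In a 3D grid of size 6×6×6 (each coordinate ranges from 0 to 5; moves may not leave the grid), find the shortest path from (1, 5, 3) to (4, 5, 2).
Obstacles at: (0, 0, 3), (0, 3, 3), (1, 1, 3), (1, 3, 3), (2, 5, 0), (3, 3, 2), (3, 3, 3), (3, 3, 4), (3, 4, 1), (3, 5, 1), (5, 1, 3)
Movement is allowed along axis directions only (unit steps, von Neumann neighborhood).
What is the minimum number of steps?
4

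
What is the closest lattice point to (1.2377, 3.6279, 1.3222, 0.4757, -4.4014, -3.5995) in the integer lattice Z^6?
(1, 4, 1, 0, -4, -4)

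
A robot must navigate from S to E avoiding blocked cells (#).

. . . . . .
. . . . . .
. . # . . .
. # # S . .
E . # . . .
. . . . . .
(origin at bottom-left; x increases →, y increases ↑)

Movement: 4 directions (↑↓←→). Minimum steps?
6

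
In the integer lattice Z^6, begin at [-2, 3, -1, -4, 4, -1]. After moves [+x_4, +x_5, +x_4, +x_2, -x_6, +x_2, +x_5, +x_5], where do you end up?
(-2, 5, -1, -2, 7, -2)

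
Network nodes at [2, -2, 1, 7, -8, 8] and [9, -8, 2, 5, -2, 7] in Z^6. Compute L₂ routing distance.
11.2694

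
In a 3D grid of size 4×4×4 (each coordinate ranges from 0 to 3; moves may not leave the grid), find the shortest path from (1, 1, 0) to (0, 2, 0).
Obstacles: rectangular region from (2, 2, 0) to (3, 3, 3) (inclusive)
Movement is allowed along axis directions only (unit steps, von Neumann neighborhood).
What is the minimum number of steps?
2
(one shortest path: (1, 1, 0) → (0, 1, 0) → (0, 2, 0))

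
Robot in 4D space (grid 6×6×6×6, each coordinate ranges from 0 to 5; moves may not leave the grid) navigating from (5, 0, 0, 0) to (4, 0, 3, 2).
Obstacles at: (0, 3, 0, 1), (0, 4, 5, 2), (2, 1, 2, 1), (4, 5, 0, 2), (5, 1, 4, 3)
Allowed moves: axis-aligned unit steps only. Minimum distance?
6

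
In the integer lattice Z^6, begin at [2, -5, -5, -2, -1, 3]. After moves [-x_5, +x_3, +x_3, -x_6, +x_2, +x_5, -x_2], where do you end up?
(2, -5, -3, -2, -1, 2)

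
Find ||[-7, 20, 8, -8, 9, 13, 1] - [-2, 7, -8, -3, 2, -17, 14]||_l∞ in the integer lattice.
30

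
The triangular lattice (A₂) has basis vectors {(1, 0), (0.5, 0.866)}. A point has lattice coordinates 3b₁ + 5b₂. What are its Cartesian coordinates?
(5.5, 4.33)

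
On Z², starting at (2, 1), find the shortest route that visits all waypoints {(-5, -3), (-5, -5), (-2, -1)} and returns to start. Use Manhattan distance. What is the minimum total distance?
26
(one optimal route: (2, 1) → (-5, -3) → (-5, -5) → (-2, -1) → (2, 1))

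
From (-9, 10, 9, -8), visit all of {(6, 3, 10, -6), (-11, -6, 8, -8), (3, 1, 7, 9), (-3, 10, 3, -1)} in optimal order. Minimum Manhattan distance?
101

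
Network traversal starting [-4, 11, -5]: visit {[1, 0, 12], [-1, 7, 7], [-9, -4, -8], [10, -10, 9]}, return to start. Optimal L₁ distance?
120
(one optimal route: (-4, 11, -5) → (-1, 7, 7) → (1, 0, 12) → (10, -10, 9) → (-9, -4, -8) → (-4, 11, -5))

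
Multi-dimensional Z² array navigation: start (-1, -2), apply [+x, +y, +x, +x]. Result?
(2, -1)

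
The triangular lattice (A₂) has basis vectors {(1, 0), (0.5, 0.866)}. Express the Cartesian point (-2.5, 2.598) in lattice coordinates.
-4b₁ + 3b₂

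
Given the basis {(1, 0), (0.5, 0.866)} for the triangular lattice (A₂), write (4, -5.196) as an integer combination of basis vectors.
7b₁ - 6b₂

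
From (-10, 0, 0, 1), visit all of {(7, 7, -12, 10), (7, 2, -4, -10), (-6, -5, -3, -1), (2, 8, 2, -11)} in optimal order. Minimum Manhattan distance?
101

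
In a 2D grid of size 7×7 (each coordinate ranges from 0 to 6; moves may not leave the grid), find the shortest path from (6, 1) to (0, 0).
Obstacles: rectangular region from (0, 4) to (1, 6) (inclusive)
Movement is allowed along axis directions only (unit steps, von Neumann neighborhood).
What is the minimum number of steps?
7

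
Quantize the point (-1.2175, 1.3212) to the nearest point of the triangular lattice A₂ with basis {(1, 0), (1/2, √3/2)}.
(-1, 1.732)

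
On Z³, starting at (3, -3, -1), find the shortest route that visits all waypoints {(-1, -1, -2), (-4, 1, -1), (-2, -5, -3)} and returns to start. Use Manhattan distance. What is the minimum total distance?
32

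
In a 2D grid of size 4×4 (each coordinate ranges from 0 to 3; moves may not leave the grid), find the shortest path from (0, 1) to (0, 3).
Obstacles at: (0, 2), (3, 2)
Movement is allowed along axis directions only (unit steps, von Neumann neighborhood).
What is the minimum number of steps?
4
(one shortest path: (0, 1) → (1, 1) → (1, 2) → (1, 3) → (0, 3))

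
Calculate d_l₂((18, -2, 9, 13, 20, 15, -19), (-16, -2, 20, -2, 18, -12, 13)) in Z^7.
57.0877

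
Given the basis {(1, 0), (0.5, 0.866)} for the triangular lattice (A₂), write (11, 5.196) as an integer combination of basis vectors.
8b₁ + 6b₂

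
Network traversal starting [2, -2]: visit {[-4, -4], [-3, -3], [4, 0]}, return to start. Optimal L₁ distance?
24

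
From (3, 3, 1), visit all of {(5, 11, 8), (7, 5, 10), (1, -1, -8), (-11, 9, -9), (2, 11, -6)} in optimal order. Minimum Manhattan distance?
80
(one optimal route: (3, 3, 1) → (7, 5, 10) → (5, 11, 8) → (2, 11, -6) → (1, -1, -8) → (-11, 9, -9))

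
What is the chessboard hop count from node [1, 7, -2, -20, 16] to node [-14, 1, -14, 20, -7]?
40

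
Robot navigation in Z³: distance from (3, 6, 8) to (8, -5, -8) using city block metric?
32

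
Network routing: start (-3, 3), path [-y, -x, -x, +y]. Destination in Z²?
(-5, 3)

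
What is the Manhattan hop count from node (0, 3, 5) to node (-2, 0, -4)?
14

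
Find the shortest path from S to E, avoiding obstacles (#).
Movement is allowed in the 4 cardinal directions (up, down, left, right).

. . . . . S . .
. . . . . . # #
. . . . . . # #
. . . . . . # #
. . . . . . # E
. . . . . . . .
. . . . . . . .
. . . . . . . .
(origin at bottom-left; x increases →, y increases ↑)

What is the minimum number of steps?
8
(one shortest path: (5, 7) → (5, 6) → (5, 5) → (5, 4) → (5, 3) → (5, 2) → (6, 2) → (7, 2) → (7, 3))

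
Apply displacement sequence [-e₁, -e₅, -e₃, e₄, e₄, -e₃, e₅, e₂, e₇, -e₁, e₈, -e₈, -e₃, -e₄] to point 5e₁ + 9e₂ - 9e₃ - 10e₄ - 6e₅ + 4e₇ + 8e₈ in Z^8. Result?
(3, 10, -12, -9, -6, 0, 5, 8)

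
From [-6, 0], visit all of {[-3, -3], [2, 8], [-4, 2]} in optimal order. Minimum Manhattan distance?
24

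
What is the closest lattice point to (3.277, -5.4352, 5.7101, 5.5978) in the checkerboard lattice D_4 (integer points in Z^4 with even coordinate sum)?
(3, -5, 6, 6)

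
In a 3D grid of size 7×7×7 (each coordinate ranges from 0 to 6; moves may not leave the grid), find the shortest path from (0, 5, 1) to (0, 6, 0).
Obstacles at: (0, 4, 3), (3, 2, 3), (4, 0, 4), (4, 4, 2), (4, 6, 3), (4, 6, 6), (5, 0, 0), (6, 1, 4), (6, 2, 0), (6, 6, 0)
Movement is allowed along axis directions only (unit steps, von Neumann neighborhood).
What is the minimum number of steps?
2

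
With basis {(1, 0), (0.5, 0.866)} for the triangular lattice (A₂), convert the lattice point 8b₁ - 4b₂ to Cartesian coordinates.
(6, -3.464)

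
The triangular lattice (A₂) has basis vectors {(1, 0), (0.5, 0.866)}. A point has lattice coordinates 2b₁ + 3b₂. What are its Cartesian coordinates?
(3.5, 2.598)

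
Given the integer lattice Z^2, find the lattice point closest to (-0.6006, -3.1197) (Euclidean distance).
(-1, -3)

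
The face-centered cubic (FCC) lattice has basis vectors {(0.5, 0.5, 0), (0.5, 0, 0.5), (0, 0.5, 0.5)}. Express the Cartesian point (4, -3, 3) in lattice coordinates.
-2b₁ + 10b₂ - 4b₃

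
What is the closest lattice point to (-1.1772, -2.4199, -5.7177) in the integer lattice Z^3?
(-1, -2, -6)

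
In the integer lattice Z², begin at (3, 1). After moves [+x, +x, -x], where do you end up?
(4, 1)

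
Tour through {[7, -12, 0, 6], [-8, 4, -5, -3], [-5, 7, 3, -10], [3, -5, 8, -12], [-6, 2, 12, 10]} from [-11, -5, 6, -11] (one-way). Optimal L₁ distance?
142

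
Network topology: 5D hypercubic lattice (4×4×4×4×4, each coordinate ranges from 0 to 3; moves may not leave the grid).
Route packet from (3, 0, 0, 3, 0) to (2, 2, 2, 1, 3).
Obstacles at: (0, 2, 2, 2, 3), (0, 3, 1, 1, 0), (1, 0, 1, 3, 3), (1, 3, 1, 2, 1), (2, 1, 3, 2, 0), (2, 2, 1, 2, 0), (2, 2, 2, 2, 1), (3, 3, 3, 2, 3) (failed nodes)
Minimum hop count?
10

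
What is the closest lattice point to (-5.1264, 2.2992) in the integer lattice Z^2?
(-5, 2)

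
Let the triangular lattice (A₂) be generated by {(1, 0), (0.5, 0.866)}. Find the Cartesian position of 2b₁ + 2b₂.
(3, 1.732)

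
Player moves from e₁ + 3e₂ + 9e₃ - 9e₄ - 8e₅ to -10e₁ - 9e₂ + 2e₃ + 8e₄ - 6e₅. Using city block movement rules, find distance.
49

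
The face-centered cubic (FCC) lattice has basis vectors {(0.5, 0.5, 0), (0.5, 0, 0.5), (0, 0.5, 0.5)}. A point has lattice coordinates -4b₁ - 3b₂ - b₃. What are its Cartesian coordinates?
(-3.5, -2.5, -2)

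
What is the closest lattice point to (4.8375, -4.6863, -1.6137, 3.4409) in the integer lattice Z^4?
(5, -5, -2, 3)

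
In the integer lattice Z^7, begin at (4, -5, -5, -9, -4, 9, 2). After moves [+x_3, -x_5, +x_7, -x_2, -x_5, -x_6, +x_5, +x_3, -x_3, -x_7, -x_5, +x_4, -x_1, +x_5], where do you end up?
(3, -6, -4, -8, -5, 8, 2)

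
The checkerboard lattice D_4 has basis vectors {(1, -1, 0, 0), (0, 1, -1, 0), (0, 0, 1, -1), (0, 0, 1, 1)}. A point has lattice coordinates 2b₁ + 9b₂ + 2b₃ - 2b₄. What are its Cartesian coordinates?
(2, 7, -9, -4)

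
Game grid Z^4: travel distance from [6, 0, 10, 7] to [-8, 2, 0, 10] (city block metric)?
29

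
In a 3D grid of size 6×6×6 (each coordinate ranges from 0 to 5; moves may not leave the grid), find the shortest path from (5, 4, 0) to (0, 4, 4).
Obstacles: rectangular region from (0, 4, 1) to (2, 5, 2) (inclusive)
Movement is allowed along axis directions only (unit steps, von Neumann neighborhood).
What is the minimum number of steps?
9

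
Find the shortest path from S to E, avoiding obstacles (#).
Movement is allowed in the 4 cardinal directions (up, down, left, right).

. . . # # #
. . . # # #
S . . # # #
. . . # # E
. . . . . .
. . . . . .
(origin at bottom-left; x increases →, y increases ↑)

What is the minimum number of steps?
8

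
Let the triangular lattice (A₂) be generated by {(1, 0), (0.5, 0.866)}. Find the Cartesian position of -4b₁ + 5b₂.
(-1.5, 4.33)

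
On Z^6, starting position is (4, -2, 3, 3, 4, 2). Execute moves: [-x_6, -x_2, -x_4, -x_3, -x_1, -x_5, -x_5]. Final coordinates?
(3, -3, 2, 2, 2, 1)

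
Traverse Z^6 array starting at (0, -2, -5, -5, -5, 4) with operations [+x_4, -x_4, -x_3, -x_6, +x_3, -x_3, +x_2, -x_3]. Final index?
(0, -1, -7, -5, -5, 3)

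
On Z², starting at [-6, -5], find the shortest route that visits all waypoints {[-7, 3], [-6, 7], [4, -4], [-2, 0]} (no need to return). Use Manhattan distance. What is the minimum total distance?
34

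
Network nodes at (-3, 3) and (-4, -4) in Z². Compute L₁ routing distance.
8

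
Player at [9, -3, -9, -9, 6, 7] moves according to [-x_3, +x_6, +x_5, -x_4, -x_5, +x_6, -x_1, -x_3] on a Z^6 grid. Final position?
(8, -3, -11, -10, 6, 9)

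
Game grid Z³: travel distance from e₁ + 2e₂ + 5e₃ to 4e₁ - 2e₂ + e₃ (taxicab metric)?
11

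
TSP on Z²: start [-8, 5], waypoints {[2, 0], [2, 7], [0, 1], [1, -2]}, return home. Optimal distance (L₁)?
38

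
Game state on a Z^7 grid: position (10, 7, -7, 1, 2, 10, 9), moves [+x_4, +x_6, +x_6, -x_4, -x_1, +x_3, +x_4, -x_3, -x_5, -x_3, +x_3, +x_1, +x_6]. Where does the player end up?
(10, 7, -7, 2, 1, 13, 9)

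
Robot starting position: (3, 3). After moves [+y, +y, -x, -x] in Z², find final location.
(1, 5)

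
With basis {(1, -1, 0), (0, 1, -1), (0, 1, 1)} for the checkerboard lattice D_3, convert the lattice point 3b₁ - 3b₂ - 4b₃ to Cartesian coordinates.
(3, -10, -1)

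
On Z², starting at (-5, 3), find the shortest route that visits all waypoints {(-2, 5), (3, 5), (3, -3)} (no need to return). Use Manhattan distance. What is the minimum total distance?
18
(one optimal route: (-5, 3) → (-2, 5) → (3, 5) → (3, -3))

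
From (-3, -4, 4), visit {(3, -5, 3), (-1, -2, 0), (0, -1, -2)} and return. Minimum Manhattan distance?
32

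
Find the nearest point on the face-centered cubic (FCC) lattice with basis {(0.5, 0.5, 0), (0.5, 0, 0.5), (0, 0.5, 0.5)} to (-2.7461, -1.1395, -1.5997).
(-2.5, -1, -1.5)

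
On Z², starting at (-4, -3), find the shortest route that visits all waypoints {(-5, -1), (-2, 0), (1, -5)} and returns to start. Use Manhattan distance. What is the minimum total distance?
22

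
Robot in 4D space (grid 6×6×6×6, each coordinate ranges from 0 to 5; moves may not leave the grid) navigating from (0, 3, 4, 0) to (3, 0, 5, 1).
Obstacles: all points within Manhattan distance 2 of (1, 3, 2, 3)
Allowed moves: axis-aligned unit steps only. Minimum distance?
8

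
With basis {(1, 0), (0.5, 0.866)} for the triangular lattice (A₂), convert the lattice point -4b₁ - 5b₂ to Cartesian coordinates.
(-6.5, -4.33)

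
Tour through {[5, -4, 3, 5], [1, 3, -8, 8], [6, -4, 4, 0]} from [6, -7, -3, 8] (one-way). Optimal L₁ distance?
50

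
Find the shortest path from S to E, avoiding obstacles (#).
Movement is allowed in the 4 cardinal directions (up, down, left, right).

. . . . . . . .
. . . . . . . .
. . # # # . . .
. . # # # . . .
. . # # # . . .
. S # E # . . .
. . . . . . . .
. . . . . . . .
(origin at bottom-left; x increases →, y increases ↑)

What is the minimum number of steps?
4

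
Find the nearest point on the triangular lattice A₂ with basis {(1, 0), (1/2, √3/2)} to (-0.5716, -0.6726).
(-0.5, -0.866)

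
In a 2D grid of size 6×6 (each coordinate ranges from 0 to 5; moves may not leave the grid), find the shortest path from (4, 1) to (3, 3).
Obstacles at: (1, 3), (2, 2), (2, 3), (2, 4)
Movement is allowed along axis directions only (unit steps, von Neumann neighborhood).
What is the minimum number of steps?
3
(one shortest path: (4, 1) → (3, 1) → (3, 2) → (3, 3))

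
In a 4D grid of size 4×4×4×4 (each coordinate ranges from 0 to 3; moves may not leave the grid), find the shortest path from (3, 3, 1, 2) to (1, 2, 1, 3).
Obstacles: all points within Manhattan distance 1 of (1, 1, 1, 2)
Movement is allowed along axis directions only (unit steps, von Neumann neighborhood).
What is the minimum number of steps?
4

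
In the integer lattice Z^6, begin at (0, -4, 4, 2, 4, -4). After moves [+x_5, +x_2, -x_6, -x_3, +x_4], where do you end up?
(0, -3, 3, 3, 5, -5)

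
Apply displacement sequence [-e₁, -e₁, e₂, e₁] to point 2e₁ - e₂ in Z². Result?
(1, 0)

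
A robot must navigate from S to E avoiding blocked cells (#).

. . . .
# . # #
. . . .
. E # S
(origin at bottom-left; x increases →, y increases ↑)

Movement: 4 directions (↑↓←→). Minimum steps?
4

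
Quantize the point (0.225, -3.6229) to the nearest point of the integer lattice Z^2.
(0, -4)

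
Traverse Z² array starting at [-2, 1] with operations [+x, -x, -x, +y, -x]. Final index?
(-4, 2)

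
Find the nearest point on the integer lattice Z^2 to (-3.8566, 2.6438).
(-4, 3)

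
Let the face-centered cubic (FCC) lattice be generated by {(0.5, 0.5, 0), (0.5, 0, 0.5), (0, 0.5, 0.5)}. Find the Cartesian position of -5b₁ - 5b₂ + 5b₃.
(-5, 0, 0)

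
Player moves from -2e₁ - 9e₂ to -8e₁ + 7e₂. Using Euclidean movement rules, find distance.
17.088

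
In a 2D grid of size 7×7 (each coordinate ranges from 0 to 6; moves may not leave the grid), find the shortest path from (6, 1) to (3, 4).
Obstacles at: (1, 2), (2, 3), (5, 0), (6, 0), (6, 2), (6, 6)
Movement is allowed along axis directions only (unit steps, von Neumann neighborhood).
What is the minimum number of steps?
6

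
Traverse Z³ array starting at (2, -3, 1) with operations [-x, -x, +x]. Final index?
(1, -3, 1)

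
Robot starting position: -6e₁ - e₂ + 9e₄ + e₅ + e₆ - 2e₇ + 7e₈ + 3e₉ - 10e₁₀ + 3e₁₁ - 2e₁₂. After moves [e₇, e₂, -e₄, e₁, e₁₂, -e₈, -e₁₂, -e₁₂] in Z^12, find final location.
(-5, 0, 0, 8, 1, 1, -1, 6, 3, -10, 3, -3)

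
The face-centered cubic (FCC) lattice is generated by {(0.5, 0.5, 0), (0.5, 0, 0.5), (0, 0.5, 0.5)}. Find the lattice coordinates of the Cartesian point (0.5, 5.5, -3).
9b₁ - 8b₂ + 2b₃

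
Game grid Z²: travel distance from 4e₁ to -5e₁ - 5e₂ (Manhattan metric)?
14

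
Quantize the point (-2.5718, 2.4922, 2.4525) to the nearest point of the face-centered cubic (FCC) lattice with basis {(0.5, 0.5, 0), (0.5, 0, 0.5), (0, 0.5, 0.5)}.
(-3, 2.5, 2.5)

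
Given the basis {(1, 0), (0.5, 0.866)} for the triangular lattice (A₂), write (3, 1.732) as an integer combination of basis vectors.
2b₁ + 2b₂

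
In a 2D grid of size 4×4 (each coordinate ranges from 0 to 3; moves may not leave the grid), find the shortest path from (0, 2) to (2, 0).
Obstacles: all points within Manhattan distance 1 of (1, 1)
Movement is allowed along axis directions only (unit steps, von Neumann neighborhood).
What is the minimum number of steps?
8
(one shortest path: (0, 2) → (0, 3) → (1, 3) → (2, 3) → (3, 3) → (3, 2) → (3, 1) → (3, 0) → (2, 0))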